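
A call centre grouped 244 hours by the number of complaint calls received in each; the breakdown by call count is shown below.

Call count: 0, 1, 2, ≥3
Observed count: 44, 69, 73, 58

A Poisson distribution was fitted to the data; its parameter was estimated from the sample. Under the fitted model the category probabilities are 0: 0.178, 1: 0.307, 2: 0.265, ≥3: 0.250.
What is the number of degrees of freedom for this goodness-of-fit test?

2

There are k = 4 categories and 1 parameter estimated from the data, so df = 4 − 1 − 1 = 2.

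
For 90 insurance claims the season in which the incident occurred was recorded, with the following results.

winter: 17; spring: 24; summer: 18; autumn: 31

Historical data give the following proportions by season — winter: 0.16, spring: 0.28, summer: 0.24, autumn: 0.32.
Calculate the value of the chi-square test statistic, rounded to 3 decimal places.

1.295

Expected counts E_i = n·p_i: 90×0.16 = 14.4, 90×0.28 = 25.2, 90×0.24 = 21.6, 90×0.32 = 28.8.
winter: (17 − 14.4)²/14.4 = 6.76/14.4 = 0.4694
spring: (24 − 25.2)²/25.2 = 1.44/25.2 = 0.0571
summer: (18 − 21.6)²/21.6 = 12.96/21.6 = 0.6000
autumn: (31 − 28.8)²/28.8 = 4.84/28.8 = 0.1681
Sum = 1.295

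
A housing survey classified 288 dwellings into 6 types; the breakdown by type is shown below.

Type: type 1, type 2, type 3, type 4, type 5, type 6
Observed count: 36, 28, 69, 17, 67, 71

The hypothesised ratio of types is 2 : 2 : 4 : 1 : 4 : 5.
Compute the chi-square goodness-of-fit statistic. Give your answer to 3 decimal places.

Ratio total = 18. Expected counts: 288×2/18 = 32, 288×2/18 = 32, 288×4/18 = 64, 288×1/18 = 16, 288×4/18 = 64, 288×5/18 = 80.
type 1: (36 − 32)²/32 = 16/32 = 0.5000
type 2: (28 − 32)²/32 = 16/32 = 0.5000
type 3: (69 − 64)²/64 = 25/64 = 0.3906
type 4: (17 − 16)²/16 = 1/16 = 0.0625
type 5: (67 − 64)²/64 = 9/64 = 0.1406
type 6: (71 − 80)²/80 = 81/80 = 1.0125
Sum = 2.606

2.606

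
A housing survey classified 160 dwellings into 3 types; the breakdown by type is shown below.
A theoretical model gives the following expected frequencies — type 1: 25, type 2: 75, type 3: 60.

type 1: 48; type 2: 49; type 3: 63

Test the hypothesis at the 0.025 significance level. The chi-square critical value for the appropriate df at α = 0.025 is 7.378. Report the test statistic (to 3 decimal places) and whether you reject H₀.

cat         O        E   (O−E)²/E
type 1     48       25    21.1600
type 2     49       75     9.0133
type 3     63       60     0.1500
Sum = 30.323
df = 2. Since 30.323 > 7.378, we reject H₀.

30.323; reject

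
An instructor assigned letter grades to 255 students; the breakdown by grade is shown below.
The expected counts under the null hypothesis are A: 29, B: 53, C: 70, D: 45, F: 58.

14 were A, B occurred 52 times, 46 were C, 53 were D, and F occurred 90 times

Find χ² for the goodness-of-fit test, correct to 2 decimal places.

35.08

χ² = (14−29)²/29 + (52−53)²/53 + (46−70)²/70 + (53−45)²/45 + (90−58)²/58
   = 7.759 + 0.019 + 8.229 + 1.422 + 17.655
Sum = 35.08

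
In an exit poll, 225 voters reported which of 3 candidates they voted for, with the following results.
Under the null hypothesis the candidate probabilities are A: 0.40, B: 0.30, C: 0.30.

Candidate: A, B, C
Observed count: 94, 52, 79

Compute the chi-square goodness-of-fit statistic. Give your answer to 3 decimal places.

Expected counts E_i = n·p_i: 225×0.40 = 90, 225×0.30 = 67.5, 225×0.30 = 67.5.
χ² = (94−90)²/90 + (52−67.5)²/67.5 + (79−67.5)²/67.5
   = 0.1778 + 3.5593 + 1.9593
Sum = 5.696

5.696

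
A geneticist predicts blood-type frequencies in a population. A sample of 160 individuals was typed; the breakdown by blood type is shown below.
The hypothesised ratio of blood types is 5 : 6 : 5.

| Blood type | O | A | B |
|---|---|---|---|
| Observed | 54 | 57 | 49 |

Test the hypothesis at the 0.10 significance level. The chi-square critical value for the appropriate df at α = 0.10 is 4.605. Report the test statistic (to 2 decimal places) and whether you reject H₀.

0.49; do not reject

Ratio total = 16. Expected counts: 160×5/16 = 50, 160×6/16 = 60, 160×5/16 = 50.
O: (54 − 50)²/50 = 16/50 = 0.320
A: (57 − 60)²/60 = 9/60 = 0.150
B: (49 − 50)²/50 = 1/50 = 0.020
Sum = 0.49
df = 2. Since 0.49 < 4.605, we do not reject H₀.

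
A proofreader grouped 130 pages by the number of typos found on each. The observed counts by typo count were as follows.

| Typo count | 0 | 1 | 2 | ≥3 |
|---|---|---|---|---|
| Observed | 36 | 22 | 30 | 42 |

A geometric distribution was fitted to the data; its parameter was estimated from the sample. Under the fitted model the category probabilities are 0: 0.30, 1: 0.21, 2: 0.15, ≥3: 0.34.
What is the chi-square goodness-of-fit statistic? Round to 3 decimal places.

Expected counts E_i = n·p_i: 130×0.30 = 39, 130×0.21 = 27.3, 130×0.15 = 19.5, 130×0.34 = 44.2.
cat         O        E   (O−E)²/E
0          36       39     0.2308
1          22     27.3     1.0289
2          30     19.5     5.6538
≥3         42     44.2     0.1095
Sum = 7.023

7.023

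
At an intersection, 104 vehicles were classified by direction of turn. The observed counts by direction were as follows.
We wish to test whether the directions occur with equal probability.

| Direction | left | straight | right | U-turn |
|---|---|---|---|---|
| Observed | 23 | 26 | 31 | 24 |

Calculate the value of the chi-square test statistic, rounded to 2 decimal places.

Under H₀ each category has probability 1/4, so each expected count is 104/4 = 26.
χ² = (23−26)²/26 + (26−26)²/26 + (31−26)²/26 + (24−26)²/26
   = 0.346 + 0.000 + 0.962 + 0.154
Sum = 1.46

1.46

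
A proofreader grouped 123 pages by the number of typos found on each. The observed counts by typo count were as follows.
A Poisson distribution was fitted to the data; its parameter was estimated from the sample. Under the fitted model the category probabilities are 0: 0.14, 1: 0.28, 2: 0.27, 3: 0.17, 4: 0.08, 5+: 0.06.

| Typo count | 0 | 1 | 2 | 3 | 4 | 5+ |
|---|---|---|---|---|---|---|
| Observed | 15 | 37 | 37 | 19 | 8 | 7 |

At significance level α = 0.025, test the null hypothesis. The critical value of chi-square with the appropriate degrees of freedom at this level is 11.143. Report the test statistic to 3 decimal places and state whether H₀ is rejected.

1.447; do not reject

Expected counts E_i = n·p_i: 123×0.14 = 17.22, 123×0.28 = 34.44, 123×0.27 = 33.21, 123×0.17 = 20.91, 123×0.08 = 9.84, 123×0.06 = 7.38.
χ² = (15−17.22)²/17.22 + (37−34.44)²/34.44 + (37−33.21)²/33.21 + (19−20.91)²/20.91 + (8−9.84)²/9.84 + (7−7.38)²/7.38
   = 0.2862 + 0.1903 + 0.4325 + 0.1745 + 0.3441 + 0.0196
Sum = 1.447
df = 4. Since 1.447 < 11.143, we do not reject H₀.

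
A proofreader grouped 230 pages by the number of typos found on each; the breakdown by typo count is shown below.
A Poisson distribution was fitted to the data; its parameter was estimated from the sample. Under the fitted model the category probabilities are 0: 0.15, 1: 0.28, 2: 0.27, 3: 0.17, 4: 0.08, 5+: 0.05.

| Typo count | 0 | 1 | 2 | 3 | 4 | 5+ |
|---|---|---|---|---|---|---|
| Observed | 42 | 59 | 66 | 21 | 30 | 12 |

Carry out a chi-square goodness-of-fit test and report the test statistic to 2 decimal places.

Expected counts E_i = n·p_i: 230×0.15 = 34.5, 230×0.28 = 64.4, 230×0.27 = 62.1, 230×0.17 = 39.1, 230×0.08 = 18.4, 230×0.05 = 11.5.
0: (42 − 34.5)²/34.5 = 56.25/34.5 = 1.630
1: (59 − 64.4)²/64.4 = 29.16/64.4 = 0.453
2: (66 − 62.1)²/62.1 = 15.21/62.1 = 0.245
3: (21 − 39.1)²/39.1 = 327.61/39.1 = 8.379
4: (30 − 18.4)²/18.4 = 134.56/18.4 = 7.313
5+: (12 − 11.5)²/11.5 = 0.25/11.5 = 0.022
Sum = 18.04

18.04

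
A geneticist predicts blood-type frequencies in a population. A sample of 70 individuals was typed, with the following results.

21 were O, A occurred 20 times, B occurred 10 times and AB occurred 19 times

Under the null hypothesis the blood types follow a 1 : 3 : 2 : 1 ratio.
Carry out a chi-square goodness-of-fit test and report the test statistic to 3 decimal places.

28.533

Ratio total = 7. Expected counts: 70×1/7 = 10, 70×3/7 = 30, 70×2/7 = 20, 70×1/7 = 10.
χ² = (21−10)²/10 + (20−30)²/30 + (10−20)²/20 + (19−10)²/10
   = 12.1000 + 3.3333 + 5.0000 + 8.1000
Sum = 28.533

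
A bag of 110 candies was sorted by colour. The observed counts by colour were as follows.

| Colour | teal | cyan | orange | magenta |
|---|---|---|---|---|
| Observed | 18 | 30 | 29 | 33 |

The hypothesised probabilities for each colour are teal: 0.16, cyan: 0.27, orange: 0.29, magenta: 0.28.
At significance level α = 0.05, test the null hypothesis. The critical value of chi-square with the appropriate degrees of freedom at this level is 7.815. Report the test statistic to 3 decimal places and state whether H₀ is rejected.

Expected counts E_i = n·p_i: 110×0.16 = 17.6, 110×0.27 = 29.7, 110×0.29 = 31.9, 110×0.28 = 30.8.
cat          O        E   (O−E)²/E
teal        18     17.6     0.0091
cyan        30     29.7     0.0030
orange      29     31.9     0.2636
magenta     33     30.8     0.1571
Sum = 0.433
df = 3. Since 0.433 < 7.815, we do not reject H₀.

0.433; do not reject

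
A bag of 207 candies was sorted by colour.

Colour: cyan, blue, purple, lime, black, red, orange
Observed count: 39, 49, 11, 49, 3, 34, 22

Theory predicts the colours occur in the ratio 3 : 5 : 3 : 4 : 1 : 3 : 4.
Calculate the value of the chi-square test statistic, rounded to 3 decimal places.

31.124

Ratio total = 23. Expected counts: 207×3/23 = 27, 207×5/23 = 45, 207×3/23 = 27, 207×4/23 = 36, 207×1/23 = 9, 207×3/23 = 27, 207×4/23 = 36.
cat         O        E   (O−E)²/E
cyan       39       27     5.3333
blue       49       45     0.3556
purple     11       27     9.4815
lime       49       36     4.6944
black       3        9     4.0000
red        34       27     1.8148
orange     22       36     5.4444
Sum = 31.124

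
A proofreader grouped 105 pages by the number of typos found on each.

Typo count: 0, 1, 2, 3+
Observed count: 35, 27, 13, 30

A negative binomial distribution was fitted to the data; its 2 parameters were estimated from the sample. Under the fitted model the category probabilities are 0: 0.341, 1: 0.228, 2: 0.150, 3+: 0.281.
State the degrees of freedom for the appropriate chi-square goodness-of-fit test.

There are k = 4 categories and 2 parameters estimated from the data, so df = 4 − 1 − 2 = 1.

1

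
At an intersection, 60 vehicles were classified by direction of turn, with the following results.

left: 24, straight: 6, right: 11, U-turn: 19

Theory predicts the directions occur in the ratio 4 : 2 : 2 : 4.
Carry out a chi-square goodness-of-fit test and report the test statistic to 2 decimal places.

2.55

Ratio total = 12. Expected counts: 60×4/12 = 20, 60×2/12 = 10, 60×2/12 = 10, 60×4/12 = 20.
left: (24 − 20)²/20 = 16/20 = 0.800
straight: (6 − 10)²/10 = 16/10 = 1.600
right: (11 − 10)²/10 = 1/10 = 0.100
U-turn: (19 − 20)²/20 = 1/20 = 0.050
Sum = 2.55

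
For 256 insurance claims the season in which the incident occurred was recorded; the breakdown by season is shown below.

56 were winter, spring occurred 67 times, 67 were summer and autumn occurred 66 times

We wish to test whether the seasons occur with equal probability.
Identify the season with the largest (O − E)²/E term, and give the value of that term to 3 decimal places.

Expected count for each of the 4 categories: 256/4 = 64.
winter: (56 − 64)²/64 = 64/64 = 1.0000
spring: (67 − 64)²/64 = 9/64 = 0.1406
summer: (67 − 64)²/64 = 9/64 = 0.1406
autumn: (66 − 64)²/64 = 4/64 = 0.0625
The largest term is for winter: 1.000.

winter, 1.000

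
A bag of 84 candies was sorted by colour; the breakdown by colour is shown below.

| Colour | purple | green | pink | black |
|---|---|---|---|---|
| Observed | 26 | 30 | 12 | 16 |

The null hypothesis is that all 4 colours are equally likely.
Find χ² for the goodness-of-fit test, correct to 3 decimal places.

10.095

Expected count for each of the 4 categories: 84/4 = 21.
χ² = (26−21)²/21 + (30−21)²/21 + (12−21)²/21 + (16−21)²/21
   = 1.1905 + 3.8571 + 3.8571 + 1.1905
Sum = 10.095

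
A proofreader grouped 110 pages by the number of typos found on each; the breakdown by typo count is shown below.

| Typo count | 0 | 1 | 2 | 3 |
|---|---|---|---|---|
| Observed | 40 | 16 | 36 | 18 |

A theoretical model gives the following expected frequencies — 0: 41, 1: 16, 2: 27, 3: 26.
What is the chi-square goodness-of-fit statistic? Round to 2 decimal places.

5.49

χ² = (40−41)²/41 + (16−16)²/16 + (36−27)²/27 + (18−26)²/26
   = 0.024 + 0.000 + 3.000 + 2.462
Sum = 5.49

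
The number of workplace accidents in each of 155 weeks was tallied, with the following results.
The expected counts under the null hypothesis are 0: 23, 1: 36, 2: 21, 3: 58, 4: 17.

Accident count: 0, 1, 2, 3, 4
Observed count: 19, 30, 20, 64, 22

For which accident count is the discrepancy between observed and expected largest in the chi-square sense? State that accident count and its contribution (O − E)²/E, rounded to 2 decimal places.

cat         O        E   (O−E)²/E
0          19       23      0.696
1          30       36      1.000
2          20       21      0.048
3          64       58      0.621
4          22       17      1.471
The largest term is for 4: 1.47.

4, 1.47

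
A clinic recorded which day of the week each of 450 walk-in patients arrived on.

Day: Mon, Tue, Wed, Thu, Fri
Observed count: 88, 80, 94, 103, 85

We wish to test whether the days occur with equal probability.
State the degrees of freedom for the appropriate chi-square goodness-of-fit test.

There are k = 5 categories and no parameters were estimated from the data, so df = 5 − 1 = 4.

4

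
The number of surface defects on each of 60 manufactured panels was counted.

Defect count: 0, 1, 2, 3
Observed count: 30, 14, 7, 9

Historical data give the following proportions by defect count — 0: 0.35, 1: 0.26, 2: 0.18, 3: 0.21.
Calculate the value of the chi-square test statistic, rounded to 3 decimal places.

6.387

Expected counts E_i = n·p_i: 60×0.35 = 21, 60×0.26 = 15.6, 60×0.18 = 10.8, 60×0.21 = 12.6.
χ² = (30−21)²/21 + (14−15.6)²/15.6 + (7−10.8)²/10.8 + (9−12.6)²/12.6
   = 3.8571 + 0.1641 + 1.3370 + 1.0286
Sum = 6.387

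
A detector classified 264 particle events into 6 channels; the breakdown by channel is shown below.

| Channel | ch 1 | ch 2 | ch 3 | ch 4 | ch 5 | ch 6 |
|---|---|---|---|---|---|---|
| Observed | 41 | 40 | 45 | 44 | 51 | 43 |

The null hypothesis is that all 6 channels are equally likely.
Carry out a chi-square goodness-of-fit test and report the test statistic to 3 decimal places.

Under H₀ each category has probability 1/6, so each expected count is 264/6 = 44.
ch 1: (41 − 44)²/44 = 9/44 = 0.2045
ch 2: (40 − 44)²/44 = 16/44 = 0.3636
ch 3: (45 − 44)²/44 = 1/44 = 0.0227
ch 4: (44 − 44)²/44 = 0/44 = 0.0000
ch 5: (51 − 44)²/44 = 49/44 = 1.1136
ch 6: (43 − 44)²/44 = 1/44 = 0.0227
Sum = 1.727

1.727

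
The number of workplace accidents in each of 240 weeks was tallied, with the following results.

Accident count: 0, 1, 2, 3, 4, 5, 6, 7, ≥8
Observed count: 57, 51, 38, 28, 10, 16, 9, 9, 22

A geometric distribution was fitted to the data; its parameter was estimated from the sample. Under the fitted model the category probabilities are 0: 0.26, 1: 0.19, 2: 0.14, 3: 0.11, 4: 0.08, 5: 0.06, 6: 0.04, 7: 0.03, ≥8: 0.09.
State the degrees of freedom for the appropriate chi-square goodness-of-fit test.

There are k = 9 categories and 1 parameter estimated from the data, so df = 9 − 1 − 1 = 7.

7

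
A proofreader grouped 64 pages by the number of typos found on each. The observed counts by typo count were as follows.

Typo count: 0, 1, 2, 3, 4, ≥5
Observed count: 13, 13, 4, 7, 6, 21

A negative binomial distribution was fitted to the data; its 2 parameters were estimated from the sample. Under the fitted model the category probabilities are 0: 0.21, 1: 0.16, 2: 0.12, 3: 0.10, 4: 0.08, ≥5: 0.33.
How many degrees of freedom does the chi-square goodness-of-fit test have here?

3

There are k = 6 categories and 2 parameters estimated from the data, so df = 6 − 1 − 2 = 3.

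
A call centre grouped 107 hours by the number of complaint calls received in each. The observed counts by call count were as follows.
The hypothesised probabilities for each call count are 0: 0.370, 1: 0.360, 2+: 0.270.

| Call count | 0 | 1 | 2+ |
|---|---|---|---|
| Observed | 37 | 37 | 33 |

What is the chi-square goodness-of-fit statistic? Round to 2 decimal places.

0.81

Expected counts E_i = n·p_i: 107×0.370 = 39.59, 107×0.360 = 38.52, 107×0.270 = 28.89.
χ² = (37−39.59)²/39.59 + (37−38.52)²/38.52 + (33−28.89)²/28.89
   = 0.169 + 0.060 + 0.585
Sum = 0.81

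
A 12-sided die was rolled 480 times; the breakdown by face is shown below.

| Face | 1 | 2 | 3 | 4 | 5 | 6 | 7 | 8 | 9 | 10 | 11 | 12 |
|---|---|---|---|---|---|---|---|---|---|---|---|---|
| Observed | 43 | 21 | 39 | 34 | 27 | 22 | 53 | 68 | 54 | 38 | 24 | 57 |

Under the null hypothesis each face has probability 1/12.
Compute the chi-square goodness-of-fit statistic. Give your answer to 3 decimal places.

64.950

Expected count for each of the 12 categories: 480/12 = 40.
cat         O        E   (O−E)²/E
1          43       40     0.2250
2          21       40     9.0250
3          39       40     0.0250
4          34       40     0.9000
5          27       40     4.2250
6          22       40     8.1000
7          53       40     4.2250
8          68       40    19.6000
9          54       40     4.9000
10         38       40     0.1000
11         24       40     6.4000
12         57       40     7.2250
Sum = 64.950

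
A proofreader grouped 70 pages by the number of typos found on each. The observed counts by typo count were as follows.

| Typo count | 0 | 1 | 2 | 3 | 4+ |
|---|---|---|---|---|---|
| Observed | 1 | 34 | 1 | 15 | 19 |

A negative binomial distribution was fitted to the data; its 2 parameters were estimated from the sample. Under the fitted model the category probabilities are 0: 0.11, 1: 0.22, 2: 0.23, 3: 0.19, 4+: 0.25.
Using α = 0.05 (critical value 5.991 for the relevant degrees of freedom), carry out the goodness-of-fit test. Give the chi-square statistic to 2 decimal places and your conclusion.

Expected counts E_i = n·p_i: 70×0.11 = 7.7, 70×0.22 = 15.4, 70×0.23 = 16.1, 70×0.19 = 13.3, 70×0.25 = 17.5.
cat         O        E   (O−E)²/E
0           1      7.7      5.830
1          34     15.4     22.465
2           1     16.1     14.162
3          15     13.3      0.217
4+         19     17.5      0.129
Sum = 42.80
df = 2. Since 42.80 > 5.991, we reject H₀.

42.80; reject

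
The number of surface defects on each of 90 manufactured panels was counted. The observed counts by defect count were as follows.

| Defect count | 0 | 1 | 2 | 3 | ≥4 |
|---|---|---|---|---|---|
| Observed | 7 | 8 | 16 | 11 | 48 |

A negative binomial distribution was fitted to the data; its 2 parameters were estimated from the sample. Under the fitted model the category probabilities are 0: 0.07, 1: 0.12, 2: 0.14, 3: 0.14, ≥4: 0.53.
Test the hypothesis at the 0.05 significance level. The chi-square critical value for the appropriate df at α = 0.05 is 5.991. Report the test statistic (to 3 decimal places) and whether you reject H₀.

Expected counts E_i = n·p_i: 90×0.07 = 6.3, 90×0.12 = 10.8, 90×0.14 = 12.6, 90×0.14 = 12.6, 90×0.53 = 47.7.
0: (7 − 6.3)²/6.3 = 0.49/6.3 = 0.0778
1: (8 − 10.8)²/10.8 = 7.84/10.8 = 0.7259
2: (16 − 12.6)²/12.6 = 11.56/12.6 = 0.9175
3: (11 − 12.6)²/12.6 = 2.56/12.6 = 0.2032
≥4: (48 − 47.7)²/47.7 = 0.09/47.7 = 0.0019
Sum = 1.926
df = 2. Since 1.926 < 5.991, we do not reject H₀.

1.926; do not reject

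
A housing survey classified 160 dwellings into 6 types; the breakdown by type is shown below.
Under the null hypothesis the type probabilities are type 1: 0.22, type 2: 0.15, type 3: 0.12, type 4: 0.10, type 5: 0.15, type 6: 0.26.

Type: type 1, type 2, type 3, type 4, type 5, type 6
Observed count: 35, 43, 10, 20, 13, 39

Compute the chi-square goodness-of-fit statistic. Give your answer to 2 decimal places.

25.66

Expected counts E_i = n·p_i: 160×0.22 = 35.2, 160×0.15 = 24, 160×0.12 = 19.2, 160×0.10 = 16, 160×0.15 = 24, 160×0.26 = 41.6.
cat         O        E   (O−E)²/E
type 1     35     35.2      0.001
type 2     43       24     15.042
type 3     10     19.2      4.408
type 4     20       16      1.000
type 5     13       24      5.042
type 6     39     41.6      0.163
Sum = 25.66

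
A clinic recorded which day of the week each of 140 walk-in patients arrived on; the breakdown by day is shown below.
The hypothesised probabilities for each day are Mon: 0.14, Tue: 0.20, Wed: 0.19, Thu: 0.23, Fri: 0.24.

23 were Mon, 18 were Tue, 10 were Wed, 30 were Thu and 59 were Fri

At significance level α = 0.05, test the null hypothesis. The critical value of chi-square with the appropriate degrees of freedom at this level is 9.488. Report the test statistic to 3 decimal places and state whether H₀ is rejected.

33.872; reject

Expected counts E_i = n·p_i: 140×0.14 = 19.6, 140×0.20 = 28, 140×0.19 = 26.6, 140×0.23 = 32.2, 140×0.24 = 33.6.
Mon: (23 − 19.6)²/19.6 = 11.56/19.6 = 0.5898
Tue: (18 − 28)²/28 = 100/28 = 3.5714
Wed: (10 − 26.6)²/26.6 = 275.56/26.6 = 10.3594
Thu: (30 − 32.2)²/32.2 = 4.84/32.2 = 0.1503
Fri: (59 − 33.6)²/33.6 = 645.16/33.6 = 19.2012
Sum = 33.872
df = 4. Since 33.872 > 9.488, we reject H₀.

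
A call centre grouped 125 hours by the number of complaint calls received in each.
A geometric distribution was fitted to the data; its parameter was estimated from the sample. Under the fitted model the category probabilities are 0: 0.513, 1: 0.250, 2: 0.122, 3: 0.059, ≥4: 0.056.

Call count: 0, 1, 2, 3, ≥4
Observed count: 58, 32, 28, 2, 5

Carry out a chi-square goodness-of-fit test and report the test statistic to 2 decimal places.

Expected counts E_i = n·p_i: 125×0.513 = 64.125, 125×0.250 = 31.25, 125×0.122 = 15.25, 125×0.059 = 7.375, 125×0.056 = 7.
0: (58 − 64.125)²/64.125 = 37.515625/64.125 = 0.585
1: (32 − 31.25)²/31.25 = 0.5625/31.25 = 0.018
2: (28 − 15.25)²/15.25 = 162.5625/15.25 = 10.660
3: (2 − 7.375)²/7.375 = 28.890625/7.375 = 3.917
≥4: (5 − 7)²/7 = 4/7 = 0.571
Sum = 15.75

15.75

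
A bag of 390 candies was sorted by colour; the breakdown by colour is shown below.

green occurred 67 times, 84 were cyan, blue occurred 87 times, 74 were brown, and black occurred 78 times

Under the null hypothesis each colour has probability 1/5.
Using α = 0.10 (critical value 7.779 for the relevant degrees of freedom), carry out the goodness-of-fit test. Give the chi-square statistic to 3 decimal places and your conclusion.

Under H₀ each category has probability 1/5, so each expected count is 390/5 = 78.
χ² = (67−78)²/78 + (84−78)²/78 + (87−78)²/78 + (74−78)²/78 + (78−78)²/78
   = 1.5513 + 0.4615 + 1.0385 + 0.2051 + 0.0000
Sum = 3.256
df = 4. Since 3.256 < 7.779, we do not reject H₀.

3.256; do not reject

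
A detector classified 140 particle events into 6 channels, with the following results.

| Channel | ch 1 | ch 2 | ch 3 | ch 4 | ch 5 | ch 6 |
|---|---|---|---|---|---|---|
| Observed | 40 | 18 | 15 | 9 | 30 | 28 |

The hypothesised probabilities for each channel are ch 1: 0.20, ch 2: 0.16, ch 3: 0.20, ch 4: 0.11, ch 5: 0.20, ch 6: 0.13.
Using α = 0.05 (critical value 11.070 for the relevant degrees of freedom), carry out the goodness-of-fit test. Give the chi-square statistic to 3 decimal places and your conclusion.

Expected counts E_i = n·p_i: 140×0.20 = 28, 140×0.16 = 22.4, 140×0.20 = 28, 140×0.11 = 15.4, 140×0.20 = 28, 140×0.13 = 18.2.
χ² = (40−28)²/28 + (18−22.4)²/22.4 + (15−28)²/28 + (9−15.4)²/15.4 + (30−28)²/28 + (28−18.2)²/18.2
   = 5.1429 + 0.8643 + 6.0357 + 2.6597 + 0.1429 + 5.2769
Sum = 20.122
df = 5. Since 20.122 > 11.070, we reject H₀.

20.122; reject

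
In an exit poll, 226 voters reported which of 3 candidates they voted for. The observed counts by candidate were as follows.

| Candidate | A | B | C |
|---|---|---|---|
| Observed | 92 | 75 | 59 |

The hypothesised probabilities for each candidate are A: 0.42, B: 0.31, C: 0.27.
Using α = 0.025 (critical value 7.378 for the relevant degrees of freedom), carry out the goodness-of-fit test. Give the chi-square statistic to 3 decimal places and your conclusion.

Expected counts E_i = n·p_i: 226×0.42 = 94.92, 226×0.31 = 70.06, 226×0.27 = 61.02.
cat         O        E   (O−E)²/E
A          92    94.92     0.0898
B          75    70.06     0.3483
C          59    61.02     0.0669
Sum = 0.505
df = 2. Since 0.505 < 7.378, we do not reject H₀.

0.505; do not reject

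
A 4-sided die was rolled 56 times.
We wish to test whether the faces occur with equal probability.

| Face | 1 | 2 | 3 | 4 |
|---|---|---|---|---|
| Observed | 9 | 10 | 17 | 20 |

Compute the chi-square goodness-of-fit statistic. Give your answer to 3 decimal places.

Expected count for each of the 4 categories: 56/4 = 14.
cat         O        E   (O−E)²/E
1           9       14     1.7857
2          10       14     1.1429
3          17       14     0.6429
4          20       14     2.5714
Sum = 6.143

6.143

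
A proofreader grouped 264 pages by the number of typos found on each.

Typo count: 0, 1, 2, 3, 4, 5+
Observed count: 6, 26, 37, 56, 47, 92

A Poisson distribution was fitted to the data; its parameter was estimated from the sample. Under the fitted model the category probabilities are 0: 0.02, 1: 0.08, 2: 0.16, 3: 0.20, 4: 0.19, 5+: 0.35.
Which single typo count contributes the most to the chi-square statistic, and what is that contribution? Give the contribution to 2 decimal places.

Expected counts E_i = n·p_i: 264×0.02 = 5.28, 264×0.08 = 21.12, 264×0.16 = 42.24, 264×0.20 = 52.8, 264×0.19 = 50.16, 264×0.35 = 92.4.
0: (6 − 5.28)²/5.28 = 0.5184/5.28 = 0.098
1: (26 − 21.12)²/21.12 = 23.8144/21.12 = 1.128
2: (37 − 42.24)²/42.24 = 27.4576/42.24 = 0.650
3: (56 − 52.8)²/52.8 = 10.24/52.8 = 0.194
4: (47 − 50.16)²/50.16 = 9.9856/50.16 = 0.199
5+: (92 − 92.4)²/92.4 = 0.16/92.4 = 0.002
The largest term is for 1: 1.13.

1, 1.13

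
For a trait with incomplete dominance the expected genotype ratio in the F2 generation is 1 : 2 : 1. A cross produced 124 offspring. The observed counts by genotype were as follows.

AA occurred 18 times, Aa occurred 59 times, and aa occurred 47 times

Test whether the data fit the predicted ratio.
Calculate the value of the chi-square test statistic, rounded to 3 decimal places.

Ratio total = 4. Expected counts: 124×1/4 = 31, 124×2/4 = 62, 124×1/4 = 31.
cat         O        E   (O−E)²/E
AA         18       31     5.4516
Aa         59       62     0.1452
aa         47       31     8.2581
Sum = 13.855

13.855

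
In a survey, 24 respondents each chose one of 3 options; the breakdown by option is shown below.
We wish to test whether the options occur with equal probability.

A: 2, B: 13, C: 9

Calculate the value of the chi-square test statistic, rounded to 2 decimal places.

7.75

Under H₀ each category has probability 1/3, so each expected count is 24/3 = 8.
χ² = (2−8)²/8 + (13−8)²/8 + (9−8)²/8
   = 4.500 + 3.125 + 0.125
Sum = 7.75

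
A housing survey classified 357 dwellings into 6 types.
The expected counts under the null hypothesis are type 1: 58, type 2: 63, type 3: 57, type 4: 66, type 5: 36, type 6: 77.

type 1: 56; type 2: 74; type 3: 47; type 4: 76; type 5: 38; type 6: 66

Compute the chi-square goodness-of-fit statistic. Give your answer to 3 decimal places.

cat         O        E   (O−E)²/E
type 1     56       58     0.0690
type 2     74       63     1.9206
type 3     47       57     1.7544
type 4     76       66     1.5152
type 5     38       36     0.1111
type 6     66       77     1.5714
Sum = 6.942

6.942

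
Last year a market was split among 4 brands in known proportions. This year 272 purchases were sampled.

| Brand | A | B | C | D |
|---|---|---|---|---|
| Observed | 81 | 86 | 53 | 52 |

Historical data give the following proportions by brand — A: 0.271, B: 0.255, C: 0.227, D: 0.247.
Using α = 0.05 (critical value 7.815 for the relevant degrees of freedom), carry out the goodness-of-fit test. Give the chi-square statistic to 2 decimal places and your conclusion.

9.38; reject

Expected counts E_i = n·p_i: 272×0.271 = 73.712, 272×0.255 = 69.36, 272×0.227 = 61.744, 272×0.247 = 67.184.
A: (81 − 73.712)²/73.712 = 53.114944/73.712 = 0.721
B: (86 − 69.36)²/69.36 = 276.8896/69.36 = 3.992
C: (53 − 61.744)²/61.744 = 76.457536/61.744 = 1.238
D: (52 − 67.184)²/67.184 = 230.553856/67.184 = 3.432
Sum = 9.38
df = 3. Since 9.38 > 7.815, we reject H₀.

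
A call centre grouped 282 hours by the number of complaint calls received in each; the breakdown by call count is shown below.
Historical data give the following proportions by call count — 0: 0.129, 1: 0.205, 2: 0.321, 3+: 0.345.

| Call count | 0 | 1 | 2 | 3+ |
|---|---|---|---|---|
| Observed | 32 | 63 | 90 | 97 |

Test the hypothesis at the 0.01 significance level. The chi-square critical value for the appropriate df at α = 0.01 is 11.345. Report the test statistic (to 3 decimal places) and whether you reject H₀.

Expected counts E_i = n·p_i: 282×0.129 = 36.378, 282×0.205 = 57.81, 282×0.321 = 90.522, 282×0.345 = 97.29.
χ² = (32−36.378)²/36.378 + (63−57.81)²/57.81 + (90−90.522)²/90.522 + (97−97.29)²/97.29
   = 0.5269 + 0.4659 + 0.0030 + 0.0009
Sum = 0.997
df = 3. Since 0.997 < 11.345, we do not reject H₀.

0.997; do not reject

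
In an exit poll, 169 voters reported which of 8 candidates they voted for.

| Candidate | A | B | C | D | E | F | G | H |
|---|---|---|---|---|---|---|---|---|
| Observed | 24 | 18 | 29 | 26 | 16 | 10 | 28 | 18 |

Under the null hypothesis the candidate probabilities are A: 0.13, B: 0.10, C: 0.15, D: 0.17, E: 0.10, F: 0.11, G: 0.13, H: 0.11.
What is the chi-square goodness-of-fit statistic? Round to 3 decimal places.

Expected counts E_i = n·p_i: 169×0.13 = 21.97, 169×0.10 = 16.9, 169×0.15 = 25.35, 169×0.17 = 28.73, 169×0.10 = 16.9, 169×0.11 = 18.59, 169×0.13 = 21.97, 169×0.11 = 18.59.
cat         O        E   (O−E)²/E
A          24    21.97     0.1876
B          18     16.9     0.0716
C          29    25.35     0.5255
D          26    28.73     0.2594
E          16     16.9     0.0479
F          10    18.59     3.9692
G          28    21.97     1.6550
H          18    18.59     0.0187
Sum = 6.735

6.735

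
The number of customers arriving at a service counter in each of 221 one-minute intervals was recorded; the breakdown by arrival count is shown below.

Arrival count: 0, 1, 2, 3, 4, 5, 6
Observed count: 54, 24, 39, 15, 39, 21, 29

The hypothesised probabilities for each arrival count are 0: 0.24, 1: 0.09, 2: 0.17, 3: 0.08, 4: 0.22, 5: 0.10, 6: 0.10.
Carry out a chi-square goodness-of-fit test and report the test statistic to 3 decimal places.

5.440

Expected counts E_i = n·p_i: 221×0.24 = 53.04, 221×0.09 = 19.89, 221×0.17 = 37.57, 221×0.08 = 17.68, 221×0.22 = 48.62, 221×0.10 = 22.1, 221×0.10 = 22.1.
χ² = (54−53.04)²/53.04 + (24−19.89)²/19.89 + (39−37.57)²/37.57 + (15−17.68)²/17.68 + (39−48.62)²/48.62 + (21−22.1)²/22.1 + (29−22.1)²/22.1
   = 0.0174 + 0.8493 + 0.0544 + 0.4062 + 1.9034 + 0.0548 + 2.1543
Sum = 5.440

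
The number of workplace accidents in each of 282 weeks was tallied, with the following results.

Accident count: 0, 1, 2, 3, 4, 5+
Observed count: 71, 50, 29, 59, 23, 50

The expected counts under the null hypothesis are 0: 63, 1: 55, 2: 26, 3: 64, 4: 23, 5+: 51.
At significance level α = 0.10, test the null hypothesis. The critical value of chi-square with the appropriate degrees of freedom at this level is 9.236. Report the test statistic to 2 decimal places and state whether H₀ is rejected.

0: (71 − 63)²/63 = 64/63 = 1.016
1: (50 − 55)²/55 = 25/55 = 0.455
2: (29 − 26)²/26 = 9/26 = 0.346
3: (59 − 64)²/64 = 25/64 = 0.391
4: (23 − 23)²/23 = 0/23 = 0.000
5+: (50 − 51)²/51 = 1/51 = 0.020
Sum = 2.23
df = 5. Since 2.23 < 9.236, we do not reject H₀.

2.23; do not reject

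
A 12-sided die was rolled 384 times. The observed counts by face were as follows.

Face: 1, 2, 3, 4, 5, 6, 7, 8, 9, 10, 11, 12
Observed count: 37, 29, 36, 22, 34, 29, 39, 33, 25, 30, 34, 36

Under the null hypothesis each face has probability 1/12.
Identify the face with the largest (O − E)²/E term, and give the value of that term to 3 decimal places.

4, 3.125

Expected count for each of the 12 categories: 384/12 = 32.
cat         O        E   (O−E)²/E
1          37       32     0.7813
2          29       32     0.2813
3          36       32     0.5000
4          22       32     3.1250
5          34       32     0.1250
6          29       32     0.2813
7          39       32     1.5313
8          33       32     0.0313
9          25       32     1.5313
10         30       32     0.1250
11         34       32     0.1250
12         36       32     0.5000
The largest term is for 4: 3.125.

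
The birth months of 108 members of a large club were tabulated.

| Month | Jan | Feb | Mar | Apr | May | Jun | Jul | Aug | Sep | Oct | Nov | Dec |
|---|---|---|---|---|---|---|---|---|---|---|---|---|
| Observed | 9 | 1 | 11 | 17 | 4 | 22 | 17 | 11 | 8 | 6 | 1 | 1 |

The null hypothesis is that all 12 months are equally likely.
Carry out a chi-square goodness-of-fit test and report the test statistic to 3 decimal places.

59.111

Under H₀ each category has probability 1/12, so each expected count is 108/12 = 9.
Jan: (9 − 9)²/9 = 0/9 = 0.0000
Feb: (1 − 9)²/9 = 64/9 = 7.1111
Mar: (11 − 9)²/9 = 4/9 = 0.4444
Apr: (17 − 9)²/9 = 64/9 = 7.1111
May: (4 − 9)²/9 = 25/9 = 2.7778
Jun: (22 − 9)²/9 = 169/9 = 18.7778
Jul: (17 − 9)²/9 = 64/9 = 7.1111
Aug: (11 − 9)²/9 = 4/9 = 0.4444
Sep: (8 − 9)²/9 = 1/9 = 0.1111
Oct: (6 − 9)²/9 = 9/9 = 1.0000
Nov: (1 − 9)²/9 = 64/9 = 7.1111
Dec: (1 − 9)²/9 = 64/9 = 7.1111
Sum = 59.111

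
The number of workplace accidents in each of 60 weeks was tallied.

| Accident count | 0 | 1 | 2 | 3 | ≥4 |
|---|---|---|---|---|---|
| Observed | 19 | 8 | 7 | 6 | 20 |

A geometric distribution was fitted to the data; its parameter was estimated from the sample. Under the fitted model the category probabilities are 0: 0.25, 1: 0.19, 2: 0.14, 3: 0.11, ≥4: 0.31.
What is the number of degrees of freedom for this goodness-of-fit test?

3

There are k = 5 categories and 1 parameter estimated from the data, so df = 5 − 1 − 1 = 3.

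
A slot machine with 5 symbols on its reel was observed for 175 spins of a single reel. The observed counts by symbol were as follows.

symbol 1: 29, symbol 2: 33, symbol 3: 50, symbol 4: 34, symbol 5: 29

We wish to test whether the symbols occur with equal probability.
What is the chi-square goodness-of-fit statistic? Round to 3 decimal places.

Expected count for each of the 5 categories: 175/5 = 35.
χ² = (29−35)²/35 + (33−35)²/35 + (50−35)²/35 + (34−35)²/35 + (29−35)²/35
   = 1.0286 + 0.1143 + 6.4286 + 0.0286 + 1.0286
Sum = 8.629

8.629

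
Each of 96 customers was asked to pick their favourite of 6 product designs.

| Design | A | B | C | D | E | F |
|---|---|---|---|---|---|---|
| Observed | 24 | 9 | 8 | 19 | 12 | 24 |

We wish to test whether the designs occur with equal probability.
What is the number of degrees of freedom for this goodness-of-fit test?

There are k = 6 categories and no parameters were estimated from the data, so df = 6 − 1 = 5.

5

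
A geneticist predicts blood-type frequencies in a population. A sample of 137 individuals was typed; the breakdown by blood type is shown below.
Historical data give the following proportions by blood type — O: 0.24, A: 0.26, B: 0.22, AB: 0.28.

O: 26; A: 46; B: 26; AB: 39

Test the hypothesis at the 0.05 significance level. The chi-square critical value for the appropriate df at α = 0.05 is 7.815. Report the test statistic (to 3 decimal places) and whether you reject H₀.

Expected counts E_i = n·p_i: 137×0.24 = 32.88, 137×0.26 = 35.62, 137×0.22 = 30.14, 137×0.28 = 38.36.
O: (26 − 32.88)²/32.88 = 47.3344/32.88 = 1.4396
A: (46 − 35.62)²/35.62 = 107.7444/35.62 = 3.0248
B: (26 − 30.14)²/30.14 = 17.1396/30.14 = 0.5687
AB: (39 − 38.36)²/38.36 = 0.4096/38.36 = 0.0107
Sum = 5.044
df = 3. Since 5.044 < 7.815, we do not reject H₀.

5.044; do not reject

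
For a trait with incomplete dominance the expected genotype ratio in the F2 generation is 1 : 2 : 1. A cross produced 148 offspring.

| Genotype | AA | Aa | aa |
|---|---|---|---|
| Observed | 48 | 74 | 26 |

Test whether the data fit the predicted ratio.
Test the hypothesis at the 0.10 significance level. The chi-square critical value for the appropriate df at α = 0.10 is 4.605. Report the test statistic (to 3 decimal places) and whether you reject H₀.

Ratio total = 4. Expected counts: 148×1/4 = 37, 148×2/4 = 74, 148×1/4 = 37.
χ² = (48−37)²/37 + (74−74)²/74 + (26−37)²/37
   = 3.2703 + 0.0000 + 3.2703
Sum = 6.541
df = 2. Since 6.541 > 4.605, we reject H₀.

6.541; reject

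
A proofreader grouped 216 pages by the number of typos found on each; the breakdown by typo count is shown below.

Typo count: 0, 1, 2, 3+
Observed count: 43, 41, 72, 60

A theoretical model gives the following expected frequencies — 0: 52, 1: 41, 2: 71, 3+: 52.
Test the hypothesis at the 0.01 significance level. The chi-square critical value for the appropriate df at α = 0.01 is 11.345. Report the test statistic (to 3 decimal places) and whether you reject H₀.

0: (43 − 52)²/52 = 81/52 = 1.5577
1: (41 − 41)²/41 = 0/41 = 0.0000
2: (72 − 71)²/71 = 1/71 = 0.0141
3+: (60 − 52)²/52 = 64/52 = 1.2308
Sum = 2.803
df = 3. Since 2.803 < 11.345, we do not reject H₀.

2.803; do not reject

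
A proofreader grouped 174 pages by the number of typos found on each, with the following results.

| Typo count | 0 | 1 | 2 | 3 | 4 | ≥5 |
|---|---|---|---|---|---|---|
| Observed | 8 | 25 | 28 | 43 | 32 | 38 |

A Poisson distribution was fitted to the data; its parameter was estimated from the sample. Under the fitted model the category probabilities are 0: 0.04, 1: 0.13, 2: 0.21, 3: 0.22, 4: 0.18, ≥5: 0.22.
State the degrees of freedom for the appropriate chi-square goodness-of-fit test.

4

There are k = 6 categories and 1 parameter estimated from the data, so df = 6 − 1 − 1 = 4.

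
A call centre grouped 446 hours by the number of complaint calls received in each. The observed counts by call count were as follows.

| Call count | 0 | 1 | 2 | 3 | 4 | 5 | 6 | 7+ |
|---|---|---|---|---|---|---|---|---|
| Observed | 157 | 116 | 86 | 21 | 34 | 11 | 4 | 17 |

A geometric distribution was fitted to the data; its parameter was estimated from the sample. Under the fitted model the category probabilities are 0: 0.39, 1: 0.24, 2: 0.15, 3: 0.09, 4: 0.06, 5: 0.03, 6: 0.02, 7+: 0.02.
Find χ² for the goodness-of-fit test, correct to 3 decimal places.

Expected counts E_i = n·p_i: 446×0.39 = 173.94, 446×0.24 = 107.04, 446×0.15 = 66.9, 446×0.09 = 40.14, 446×0.06 = 26.76, 446×0.03 = 13.38, 446×0.02 = 8.92, 446×0.02 = 8.92.
0: (157 − 173.94)²/173.94 = 286.9636/173.94 = 1.6498
1: (116 − 107.04)²/107.04 = 80.2816/107.04 = 0.7500
2: (86 − 66.9)²/66.9 = 364.81/66.9 = 5.4531
3: (21 − 40.14)²/40.14 = 366.3396/40.14 = 9.1265
4: (34 − 26.76)²/26.76 = 52.4176/26.76 = 1.9588
5: (11 − 13.38)²/13.38 = 5.6644/13.38 = 0.4233
6: (4 − 8.92)²/8.92 = 24.2064/8.92 = 2.7137
7+: (17 − 8.92)²/8.92 = 65.2864/8.92 = 7.3191
Sum = 29.394

29.394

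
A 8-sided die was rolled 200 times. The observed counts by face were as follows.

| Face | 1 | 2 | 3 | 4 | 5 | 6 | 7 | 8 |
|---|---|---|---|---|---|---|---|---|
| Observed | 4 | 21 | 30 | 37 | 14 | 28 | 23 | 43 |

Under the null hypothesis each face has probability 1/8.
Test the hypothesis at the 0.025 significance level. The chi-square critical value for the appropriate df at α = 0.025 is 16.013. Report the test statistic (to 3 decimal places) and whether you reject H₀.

43.360; reject

Expected count for each of the 8 categories: 200/8 = 25.
1: (4 − 25)²/25 = 441/25 = 17.6400
2: (21 − 25)²/25 = 16/25 = 0.6400
3: (30 − 25)²/25 = 25/25 = 1.0000
4: (37 − 25)²/25 = 144/25 = 5.7600
5: (14 − 25)²/25 = 121/25 = 4.8400
6: (28 − 25)²/25 = 9/25 = 0.3600
7: (23 − 25)²/25 = 4/25 = 0.1600
8: (43 − 25)²/25 = 324/25 = 12.9600
Sum = 43.360
df = 7. Since 43.360 > 16.013, we reject H₀.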